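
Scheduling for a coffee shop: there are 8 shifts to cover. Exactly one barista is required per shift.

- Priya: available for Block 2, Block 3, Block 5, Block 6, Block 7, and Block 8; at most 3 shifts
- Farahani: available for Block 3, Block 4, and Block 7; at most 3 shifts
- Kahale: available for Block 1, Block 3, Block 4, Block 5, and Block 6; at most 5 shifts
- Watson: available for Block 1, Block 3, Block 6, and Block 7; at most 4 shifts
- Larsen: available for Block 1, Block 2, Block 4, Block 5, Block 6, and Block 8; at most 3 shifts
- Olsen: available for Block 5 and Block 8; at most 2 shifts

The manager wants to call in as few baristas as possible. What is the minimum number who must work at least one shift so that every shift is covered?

8 slots to fill and no one can take more than 5, so at least ⌈8/5⌉ = 2 baristas are needed.
Priya and Kahale alone can cover everything: Block 1→Kahale, Block 2→Priya, Block 3→Kahale, Block 4→Kahale, Block 5→Kahale, Block 6→Kahale, Block 7→Priya, Block 8→Priya.

2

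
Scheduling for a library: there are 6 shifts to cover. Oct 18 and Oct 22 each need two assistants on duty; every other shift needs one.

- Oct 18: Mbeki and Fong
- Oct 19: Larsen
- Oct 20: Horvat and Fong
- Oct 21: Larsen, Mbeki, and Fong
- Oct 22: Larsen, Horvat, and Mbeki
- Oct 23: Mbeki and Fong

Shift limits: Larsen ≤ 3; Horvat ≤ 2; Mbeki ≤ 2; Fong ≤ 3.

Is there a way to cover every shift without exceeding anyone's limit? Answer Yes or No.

Yes

Oct 18 can only be covered by Mbeki and Fong, so that assignment is forced.
Oct 19 can only be covered by Larsen, so that assignment is forced.
One valid schedule: Oct 18→Mbeki+Fong, Oct 19→Larsen, Oct 20→Horvat, Oct 21→Larsen, Oct 22→Larsen+Horvat, Oct 23→Mbeki.
Loads: Larsen 3/3, Horvat 2/2, Mbeki 2/2, Fong 1/3 — all within limits.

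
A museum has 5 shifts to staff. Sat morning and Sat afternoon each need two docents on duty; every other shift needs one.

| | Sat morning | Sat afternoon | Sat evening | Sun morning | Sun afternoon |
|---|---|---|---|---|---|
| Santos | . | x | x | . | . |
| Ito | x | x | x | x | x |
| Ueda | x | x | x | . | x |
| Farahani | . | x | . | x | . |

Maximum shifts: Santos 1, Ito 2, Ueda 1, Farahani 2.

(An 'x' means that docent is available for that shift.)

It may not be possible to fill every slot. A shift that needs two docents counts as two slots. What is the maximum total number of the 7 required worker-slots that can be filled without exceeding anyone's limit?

6

Total capacity across all docents is 1+2+1+2 = 6, and 7 slots are needed, so at most 6 can be filled.
An assignment achieving 6: Sat morning→Ito+Ueda, Sat afternoon→Farahani, Sat evening→Santos, Sun morning→Farahani, Sun afternoon→Ito.
Loads: Santos 1/1, Ito 2/2, Ueda 1/1, Farahani 2/2.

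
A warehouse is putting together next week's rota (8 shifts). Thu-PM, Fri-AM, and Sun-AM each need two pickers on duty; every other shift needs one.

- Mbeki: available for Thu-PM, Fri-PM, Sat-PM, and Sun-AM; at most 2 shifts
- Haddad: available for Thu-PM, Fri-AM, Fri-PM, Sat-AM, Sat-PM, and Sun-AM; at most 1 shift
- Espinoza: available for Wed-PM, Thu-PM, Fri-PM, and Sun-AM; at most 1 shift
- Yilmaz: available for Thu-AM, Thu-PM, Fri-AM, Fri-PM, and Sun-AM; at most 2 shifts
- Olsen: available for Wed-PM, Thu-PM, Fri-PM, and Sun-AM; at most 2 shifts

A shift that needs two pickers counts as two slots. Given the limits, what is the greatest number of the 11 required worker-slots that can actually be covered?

8

Total capacity across all pickers is 2+1+1+2+2 = 8, and 11 slots are needed, so at most 8 can be filled.
An assignment achieving 8: Wed-PM→Espinoza, Thu-AM→Yilmaz, Thu-PM→Mbeki+Olsen, Fri-AM→Yilmaz, Fri-PM→Olsen, Sat-AM→Haddad, Sat-PM→Mbeki.
Loads: Mbeki 2/2, Haddad 1/1, Espinoza 1/1, Yilmaz 2/2, Olsen 2/2.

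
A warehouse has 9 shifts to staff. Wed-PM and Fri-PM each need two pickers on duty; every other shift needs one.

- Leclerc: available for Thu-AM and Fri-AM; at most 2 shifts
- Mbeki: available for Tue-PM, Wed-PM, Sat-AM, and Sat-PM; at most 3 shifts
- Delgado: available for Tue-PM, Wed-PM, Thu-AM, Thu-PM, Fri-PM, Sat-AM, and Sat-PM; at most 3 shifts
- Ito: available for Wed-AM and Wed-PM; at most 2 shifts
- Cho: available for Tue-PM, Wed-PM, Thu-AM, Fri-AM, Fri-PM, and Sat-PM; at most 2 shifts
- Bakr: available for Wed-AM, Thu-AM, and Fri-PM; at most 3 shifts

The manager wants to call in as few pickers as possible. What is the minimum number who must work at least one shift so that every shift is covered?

4

11 slots to fill and no one can take more than 3, so at least ⌈11/3⌉ = 4 pickers are needed.
Mbeki, Delgado, Cho, and Bakr alone can cover everything: Tue-PM→Mbeki, Wed-AM→Bakr, Wed-PM→Mbeki+Delgado, Thu-AM→Bakr, Thu-PM→Delgado, Fri-AM→Cho, Fri-PM→Delgado+Bakr, Sat-AM→Mbeki, Sat-PM→Cho.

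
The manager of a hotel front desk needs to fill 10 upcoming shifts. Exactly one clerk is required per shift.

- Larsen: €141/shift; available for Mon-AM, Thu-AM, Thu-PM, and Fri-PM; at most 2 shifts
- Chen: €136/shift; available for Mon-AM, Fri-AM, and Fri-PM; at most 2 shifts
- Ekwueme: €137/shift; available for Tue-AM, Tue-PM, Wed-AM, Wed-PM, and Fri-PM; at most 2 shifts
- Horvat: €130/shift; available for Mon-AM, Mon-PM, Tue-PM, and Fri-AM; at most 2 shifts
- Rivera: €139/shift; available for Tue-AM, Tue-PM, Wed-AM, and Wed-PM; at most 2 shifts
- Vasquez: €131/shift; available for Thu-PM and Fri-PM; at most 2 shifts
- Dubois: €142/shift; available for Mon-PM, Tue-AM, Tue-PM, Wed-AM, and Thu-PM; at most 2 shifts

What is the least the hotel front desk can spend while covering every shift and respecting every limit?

Thu-AM can only be covered by Larsen, so that assignment is forced.
Picking the cheapest available clerk for each shift independently would cost €1334, but that ignores the shift limits.
An optimal schedule: Mon-AM→Chen, Mon-PM→Horvat, Tue-AM→Ekwueme, Tue-PM→Horvat, Wed-AM→Rivera, Wed-PM→Ekwueme, Thu-AM→Larsen, Thu-PM→Vasquez, Fri-AM→Chen, Fri-PM→Vasquez.
Total: 136 + 130 + 137 + 130 + 139 + 137 + 141 + 131 + 136 + 131 = €1348.

€1348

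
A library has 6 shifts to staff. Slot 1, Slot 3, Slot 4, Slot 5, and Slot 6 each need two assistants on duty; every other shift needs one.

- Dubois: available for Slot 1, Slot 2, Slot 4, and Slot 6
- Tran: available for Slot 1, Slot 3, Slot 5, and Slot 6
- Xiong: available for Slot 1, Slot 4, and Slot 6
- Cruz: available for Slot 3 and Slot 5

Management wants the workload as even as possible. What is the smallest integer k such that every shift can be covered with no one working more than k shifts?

3

With 4 assistants and 11 worker-slots to fill, someone must work at least ⌈11/4⌉ = 3 shifts, so k ≥ 3.
k = 3 works: Slot 1→Dubois+Xiong, Slot 2→Dubois, Slot 3→Tran+Cruz, Slot 4→Dubois+Xiong, Slot 5→Tran+Cruz, Slot 6→Tran+Xiong.
Loads: Dubois 3, Tran 3, Xiong 3, Cruz 2 — all ≤ 3.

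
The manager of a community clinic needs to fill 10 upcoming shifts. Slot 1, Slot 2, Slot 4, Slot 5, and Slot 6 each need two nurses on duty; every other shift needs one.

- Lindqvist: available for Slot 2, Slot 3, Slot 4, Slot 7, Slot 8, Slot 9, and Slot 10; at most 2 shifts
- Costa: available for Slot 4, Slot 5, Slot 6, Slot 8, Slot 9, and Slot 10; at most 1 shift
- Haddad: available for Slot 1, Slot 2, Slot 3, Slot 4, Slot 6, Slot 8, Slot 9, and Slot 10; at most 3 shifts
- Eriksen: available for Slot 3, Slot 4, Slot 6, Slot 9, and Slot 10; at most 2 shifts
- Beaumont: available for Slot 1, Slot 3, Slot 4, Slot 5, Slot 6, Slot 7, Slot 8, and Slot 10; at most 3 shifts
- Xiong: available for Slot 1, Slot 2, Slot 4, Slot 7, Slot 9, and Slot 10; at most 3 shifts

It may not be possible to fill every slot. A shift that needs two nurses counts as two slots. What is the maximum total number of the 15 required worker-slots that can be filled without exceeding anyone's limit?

14

Total capacity across all nurses is 2+1+3+2+3+3 = 14, and 15 slots are needed, so at most 14 can be filled.
An assignment achieving 14: Slot 1→Haddad+Beaumont, Slot 2→Lindqvist+Haddad, Slot 3→Haddad, Slot 4→Eriksen+Xiong, Slot 5→Costa+Beaumont, Slot 6→Eriksen+Beaumont, Slot 7→Lindqvist, Slot 9→Xiong, Slot 10→Xiong.
Loads: Lindqvist 2/2, Costa 1/1, Haddad 3/3, Eriksen 2/2, Beaumont 3/3, Xiong 3/3.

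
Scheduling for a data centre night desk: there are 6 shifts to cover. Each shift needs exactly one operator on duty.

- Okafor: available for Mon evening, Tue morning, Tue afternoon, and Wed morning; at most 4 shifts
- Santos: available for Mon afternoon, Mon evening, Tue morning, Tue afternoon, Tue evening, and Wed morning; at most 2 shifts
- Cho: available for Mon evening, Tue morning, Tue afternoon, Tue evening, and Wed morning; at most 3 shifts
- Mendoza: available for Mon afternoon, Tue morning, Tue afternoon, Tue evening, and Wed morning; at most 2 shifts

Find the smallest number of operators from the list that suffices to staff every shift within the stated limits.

2

6 slots to fill and no one can take more than 4, so at least ⌈6/4⌉ = 2 operators are needed.
Okafor and Santos alone can cover everything: Mon afternoon→Santos, Mon evening→Okafor, Tue morning→Okafor, Tue afternoon→Okafor, Tue evening→Santos, Wed morning→Okafor.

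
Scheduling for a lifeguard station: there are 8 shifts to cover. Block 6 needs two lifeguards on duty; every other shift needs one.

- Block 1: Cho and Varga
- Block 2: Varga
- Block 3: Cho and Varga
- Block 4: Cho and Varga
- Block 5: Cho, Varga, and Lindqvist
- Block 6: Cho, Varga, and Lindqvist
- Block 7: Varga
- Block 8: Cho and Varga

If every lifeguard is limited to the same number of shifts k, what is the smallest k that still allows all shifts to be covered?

4

With 3 lifeguards and 9 worker-slots to fill, someone must work at least ⌈9/3⌉ = 3 shifts, so k ≥ 3.
k = 3 is infeasible (exhaustive check).
k = 4 works: Block 1→Cho, Block 2→Varga, Block 3→Cho, Block 4→Cho, Block 5→Varga, Block 6→Varga+Lindqvist, Block 7→Varga, Block 8→Cho.
Loads: Cho 4, Varga 4, Lindqvist 1 — all ≤ 4.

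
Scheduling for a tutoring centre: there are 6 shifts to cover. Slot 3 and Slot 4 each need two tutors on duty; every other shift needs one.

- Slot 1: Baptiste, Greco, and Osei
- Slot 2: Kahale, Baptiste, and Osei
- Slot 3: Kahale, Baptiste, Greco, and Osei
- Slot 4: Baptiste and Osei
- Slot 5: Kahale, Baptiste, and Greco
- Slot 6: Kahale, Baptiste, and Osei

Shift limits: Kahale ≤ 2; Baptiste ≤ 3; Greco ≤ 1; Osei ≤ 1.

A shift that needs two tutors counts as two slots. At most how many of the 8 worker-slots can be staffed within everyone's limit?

7

Total capacity across all tutors is 2+3+1+1 = 7, and 8 slots are needed, so at most 7 can be filled.
An assignment achieving 7: Slot 1→Baptiste, Slot 2→Kahale, Slot 3→Greco, Slot 4→Baptiste+Osei, Slot 5→Kahale, Slot 6→Baptiste.
Loads: Kahale 2/2, Baptiste 3/3, Greco 1/1, Osei 1/1.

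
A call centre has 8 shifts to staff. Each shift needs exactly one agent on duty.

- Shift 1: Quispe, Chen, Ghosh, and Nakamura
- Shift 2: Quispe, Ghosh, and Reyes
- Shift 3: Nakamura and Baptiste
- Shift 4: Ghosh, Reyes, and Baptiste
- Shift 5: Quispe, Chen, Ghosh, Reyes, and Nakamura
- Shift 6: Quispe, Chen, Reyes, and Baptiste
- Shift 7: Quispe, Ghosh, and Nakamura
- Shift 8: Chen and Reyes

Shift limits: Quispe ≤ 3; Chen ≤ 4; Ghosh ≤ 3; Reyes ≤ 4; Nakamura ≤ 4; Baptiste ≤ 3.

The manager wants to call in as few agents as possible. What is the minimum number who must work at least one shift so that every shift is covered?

2

8 slots to fill and no one can take more than 4, so at least ⌈8/4⌉ = 2 agents are needed.
Reyes and Nakamura alone can cover everything: Shift 1→Nakamura, Shift 2→Reyes, Shift 3→Nakamura, Shift 4→Reyes, Shift 5→Nakamura, Shift 6→Reyes, Shift 7→Nakamura, Shift 8→Reyes.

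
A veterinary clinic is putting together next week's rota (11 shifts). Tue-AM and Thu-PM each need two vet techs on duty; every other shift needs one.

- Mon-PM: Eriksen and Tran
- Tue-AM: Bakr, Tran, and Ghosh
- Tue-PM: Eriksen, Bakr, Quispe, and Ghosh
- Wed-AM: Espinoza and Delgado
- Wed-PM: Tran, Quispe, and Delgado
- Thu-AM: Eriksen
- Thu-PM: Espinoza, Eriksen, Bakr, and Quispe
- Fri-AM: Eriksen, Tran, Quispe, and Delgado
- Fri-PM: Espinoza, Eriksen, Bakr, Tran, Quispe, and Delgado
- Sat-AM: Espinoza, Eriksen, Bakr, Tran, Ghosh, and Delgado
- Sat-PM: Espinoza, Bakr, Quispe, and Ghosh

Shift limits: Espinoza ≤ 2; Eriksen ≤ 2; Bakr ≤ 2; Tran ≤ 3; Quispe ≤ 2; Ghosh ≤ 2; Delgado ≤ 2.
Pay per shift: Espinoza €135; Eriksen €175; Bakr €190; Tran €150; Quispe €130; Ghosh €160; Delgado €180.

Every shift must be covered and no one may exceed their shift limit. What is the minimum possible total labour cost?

Thu-AM can only be covered by Eriksen, so that assignment is forced.
Picking the cheapest available vet tech for each shift independently would cost €1820, but that ignores the shift limits.
An optimal schedule: Mon-PM→Tran, Tue-AM→Tran+Ghosh, Tue-PM→Quispe, Wed-AM→Espinoza, Wed-PM→Quispe, Thu-AM→Eriksen, Thu-PM→Espinoza+Eriksen, Fri-AM→Tran, Fri-PM→Delgado, Sat-AM→Delgado, Sat-PM→Ghosh.
Total: 150 + 150 + 160 + 130 + 135 + 130 + 175 + 135 + 175 + 150 + 180 + 180 + 160 = €2010.

€2010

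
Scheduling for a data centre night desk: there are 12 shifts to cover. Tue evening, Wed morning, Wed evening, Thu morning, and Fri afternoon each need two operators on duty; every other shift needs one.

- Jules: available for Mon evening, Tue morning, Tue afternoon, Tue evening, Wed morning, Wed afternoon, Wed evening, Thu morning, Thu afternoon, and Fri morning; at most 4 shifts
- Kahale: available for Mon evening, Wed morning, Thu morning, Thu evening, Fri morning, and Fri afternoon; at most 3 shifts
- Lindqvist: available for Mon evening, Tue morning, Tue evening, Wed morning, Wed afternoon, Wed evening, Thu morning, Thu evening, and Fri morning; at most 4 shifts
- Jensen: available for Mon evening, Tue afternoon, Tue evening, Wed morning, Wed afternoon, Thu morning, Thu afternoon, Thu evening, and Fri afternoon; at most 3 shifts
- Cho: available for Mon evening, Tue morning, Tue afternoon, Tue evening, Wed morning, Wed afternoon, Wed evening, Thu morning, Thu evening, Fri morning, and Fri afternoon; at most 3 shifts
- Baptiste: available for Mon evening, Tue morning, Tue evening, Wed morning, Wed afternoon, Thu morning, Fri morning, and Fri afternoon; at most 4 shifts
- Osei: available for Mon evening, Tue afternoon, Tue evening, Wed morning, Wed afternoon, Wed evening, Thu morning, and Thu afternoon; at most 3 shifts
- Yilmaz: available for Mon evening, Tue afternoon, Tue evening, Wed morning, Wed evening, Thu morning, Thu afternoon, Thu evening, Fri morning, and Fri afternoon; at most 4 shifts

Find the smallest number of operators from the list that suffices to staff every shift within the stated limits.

17 slots to fill and no one can take more than 4, so at least ⌈17/4⌉ = 5 operators are needed.
Jules, Kahale, Lindqvist, Jensen, and Cho alone can cover everything: Mon evening→Lindqvist, Tue morning→Jules, Tue afternoon→Jules, Tue evening→Lindqvist+Cho, Wed morning→Jensen+Cho, Wed afternoon→Lindqvist, Wed evening→Jules+Lindqvist, Thu morning→Jensen+Cho, Thu afternoon→Jules, Thu evening→Kahale, Fri morning→Kahale, Fri afternoon→Kahale+Jensen.

5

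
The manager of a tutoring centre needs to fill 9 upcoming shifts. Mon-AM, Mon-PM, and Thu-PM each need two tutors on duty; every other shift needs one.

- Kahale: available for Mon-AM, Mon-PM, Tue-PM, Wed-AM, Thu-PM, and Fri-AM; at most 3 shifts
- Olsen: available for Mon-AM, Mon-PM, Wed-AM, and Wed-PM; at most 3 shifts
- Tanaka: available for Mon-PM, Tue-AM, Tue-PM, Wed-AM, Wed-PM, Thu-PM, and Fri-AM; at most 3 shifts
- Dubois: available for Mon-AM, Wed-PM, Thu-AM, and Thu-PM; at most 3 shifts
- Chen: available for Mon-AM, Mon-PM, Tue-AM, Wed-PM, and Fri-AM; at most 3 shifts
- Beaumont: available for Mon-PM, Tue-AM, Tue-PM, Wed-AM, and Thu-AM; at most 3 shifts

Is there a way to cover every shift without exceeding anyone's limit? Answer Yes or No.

One valid schedule: Mon-AM→Olsen+Dubois, Mon-PM→Tanaka+Chen, Tue-AM→Tanaka, Tue-PM→Kahale, Wed-AM→Olsen, Wed-PM→Olsen, Thu-AM→Dubois, Thu-PM→Kahale+Tanaka, Fri-AM→Kahale.
Loads: Kahale 3/3, Olsen 3/3, Tanaka 3/3, Dubois 2/3, Chen 1/3, Beaumont 0/3 — all within limits.

Yes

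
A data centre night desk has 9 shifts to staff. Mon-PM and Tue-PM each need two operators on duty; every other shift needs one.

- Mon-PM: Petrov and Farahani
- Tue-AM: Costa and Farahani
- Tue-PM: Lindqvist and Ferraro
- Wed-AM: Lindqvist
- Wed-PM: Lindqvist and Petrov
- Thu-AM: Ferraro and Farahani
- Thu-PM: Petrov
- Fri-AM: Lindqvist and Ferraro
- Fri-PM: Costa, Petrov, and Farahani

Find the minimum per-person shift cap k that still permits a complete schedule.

With 5 operators and 11 worker-slots to fill, someone must work at least ⌈11/5⌉ = 3 shifts, so k ≥ 3.
k = 3 works: Mon-PM→Petrov+Farahani, Tue-AM→Costa, Tue-PM→Lindqvist+Ferraro, Wed-AM→Lindqvist, Wed-PM→Lindqvist, Thu-AM→Ferraro, Thu-PM→Petrov, Fri-AM→Ferraro, Fri-PM→Costa.
Loads: Costa 2, Lindqvist 3, Petrov 2, Ferraro 3, Farahani 1 — all ≤ 3.

3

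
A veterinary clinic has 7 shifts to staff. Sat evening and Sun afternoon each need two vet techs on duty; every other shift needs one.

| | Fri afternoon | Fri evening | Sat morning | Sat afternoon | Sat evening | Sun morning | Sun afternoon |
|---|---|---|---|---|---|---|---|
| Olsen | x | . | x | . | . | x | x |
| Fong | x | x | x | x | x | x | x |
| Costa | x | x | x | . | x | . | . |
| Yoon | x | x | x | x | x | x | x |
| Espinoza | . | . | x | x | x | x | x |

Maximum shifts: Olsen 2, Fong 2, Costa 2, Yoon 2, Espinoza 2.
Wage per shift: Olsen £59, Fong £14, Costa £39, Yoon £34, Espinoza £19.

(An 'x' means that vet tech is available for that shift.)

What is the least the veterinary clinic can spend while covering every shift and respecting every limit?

Picking the cheapest available vet tech for each shift independently would cost £136, but that ignores the shift limits.
An optimal schedule: Fri afternoon→Yoon, Fri evening→Fong, Sat morning→Costa, Sat afternoon→Fong, Sat evening→Espinoza+Costa, Sun morning→Espinoza, Sun afternoon→Yoon+Olsen.
Total: 34 + 14 + 39 + 14 + 19 + 39 + 19 + 34 + 59 = £271.

£271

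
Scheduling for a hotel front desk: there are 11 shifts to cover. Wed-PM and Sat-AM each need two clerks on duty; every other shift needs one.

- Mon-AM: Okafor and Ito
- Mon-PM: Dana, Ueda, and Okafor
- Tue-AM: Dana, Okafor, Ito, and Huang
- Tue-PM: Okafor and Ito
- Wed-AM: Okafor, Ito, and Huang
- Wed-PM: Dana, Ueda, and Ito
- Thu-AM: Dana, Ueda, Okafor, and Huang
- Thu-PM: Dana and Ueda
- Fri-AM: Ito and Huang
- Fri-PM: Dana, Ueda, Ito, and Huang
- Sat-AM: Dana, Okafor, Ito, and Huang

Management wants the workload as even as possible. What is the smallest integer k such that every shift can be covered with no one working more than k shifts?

3

With 5 clerks and 13 worker-slots to fill, someone must work at least ⌈13/5⌉ = 3 shifts, so k ≥ 3.
k = 3 works: Mon-AM→Okafor, Mon-PM→Dana, Tue-AM→Ito, Tue-PM→Okafor, Wed-AM→Okafor, Wed-PM→Dana+Ueda, Thu-AM→Ueda, Thu-PM→Dana, Fri-AM→Ito, Fri-PM→Ueda, Sat-AM→Ito+Huang.
Loads: Dana 3, Ueda 3, Okafor 3, Ito 3, Huang 1 — all ≤ 3.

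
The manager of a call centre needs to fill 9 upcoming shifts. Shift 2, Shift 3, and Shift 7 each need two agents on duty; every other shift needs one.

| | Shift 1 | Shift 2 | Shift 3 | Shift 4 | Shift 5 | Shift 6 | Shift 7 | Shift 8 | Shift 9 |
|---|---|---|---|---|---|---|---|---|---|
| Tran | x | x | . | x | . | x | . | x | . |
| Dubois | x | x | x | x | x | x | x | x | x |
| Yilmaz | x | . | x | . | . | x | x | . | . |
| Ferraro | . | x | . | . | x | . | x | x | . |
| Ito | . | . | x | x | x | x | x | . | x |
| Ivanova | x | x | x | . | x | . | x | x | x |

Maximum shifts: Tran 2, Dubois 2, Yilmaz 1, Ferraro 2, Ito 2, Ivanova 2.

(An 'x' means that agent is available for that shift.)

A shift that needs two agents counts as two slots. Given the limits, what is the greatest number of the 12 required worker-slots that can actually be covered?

Total capacity across all agents is 2+2+1+2+2+2 = 11, and 12 slots are needed, so at most 11 can be filled.
An assignment achieving 11: Shift 1→Tran, Shift 2→Dubois+Ferraro, Shift 3→Yilmaz+Ito, Shift 4→Tran, Shift 5→Ferraro, Shift 6→Ito, Shift 7→Ivanova, Shift 8→Ivanova, Shift 9→Dubois.
Loads: Tran 2/2, Dubois 2/2, Yilmaz 1/1, Ferraro 2/2, Ito 2/2, Ivanova 2/2.

11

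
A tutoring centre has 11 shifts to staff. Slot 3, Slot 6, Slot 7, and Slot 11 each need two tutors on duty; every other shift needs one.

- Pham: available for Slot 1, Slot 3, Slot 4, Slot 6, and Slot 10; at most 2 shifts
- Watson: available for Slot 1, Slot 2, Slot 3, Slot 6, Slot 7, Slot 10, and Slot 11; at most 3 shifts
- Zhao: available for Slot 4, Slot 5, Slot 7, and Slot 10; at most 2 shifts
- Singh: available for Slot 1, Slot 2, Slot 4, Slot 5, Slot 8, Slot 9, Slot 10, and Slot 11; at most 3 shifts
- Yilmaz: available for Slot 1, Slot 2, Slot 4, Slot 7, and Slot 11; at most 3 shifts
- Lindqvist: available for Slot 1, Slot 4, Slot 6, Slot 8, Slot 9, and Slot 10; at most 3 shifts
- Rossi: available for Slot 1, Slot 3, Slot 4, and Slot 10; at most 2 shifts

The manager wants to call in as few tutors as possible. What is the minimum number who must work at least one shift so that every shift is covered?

6

15 slots to fill and no one can take more than 3, so at least ⌈15/3⌉ = 5 tutors are needed.
Any 5 tutors together have capacity at most 3+3+3+3+2 = 14 < 15 slots, so 5 can never suffice.
Pham, Watson, Zhao, Singh, Yilmaz, and Lindqvist alone can cover everything: Slot 1→Yilmaz, Slot 2→Watson, Slot 3→Pham+Watson, Slot 4→Lindqvist, Slot 5→Zhao, Slot 6→Pham+Watson, Slot 7→Zhao+Yilmaz, Slot 8→Singh, Slot 9→Singh, Slot 10→Lindqvist, Slot 11→Singh+Yilmaz.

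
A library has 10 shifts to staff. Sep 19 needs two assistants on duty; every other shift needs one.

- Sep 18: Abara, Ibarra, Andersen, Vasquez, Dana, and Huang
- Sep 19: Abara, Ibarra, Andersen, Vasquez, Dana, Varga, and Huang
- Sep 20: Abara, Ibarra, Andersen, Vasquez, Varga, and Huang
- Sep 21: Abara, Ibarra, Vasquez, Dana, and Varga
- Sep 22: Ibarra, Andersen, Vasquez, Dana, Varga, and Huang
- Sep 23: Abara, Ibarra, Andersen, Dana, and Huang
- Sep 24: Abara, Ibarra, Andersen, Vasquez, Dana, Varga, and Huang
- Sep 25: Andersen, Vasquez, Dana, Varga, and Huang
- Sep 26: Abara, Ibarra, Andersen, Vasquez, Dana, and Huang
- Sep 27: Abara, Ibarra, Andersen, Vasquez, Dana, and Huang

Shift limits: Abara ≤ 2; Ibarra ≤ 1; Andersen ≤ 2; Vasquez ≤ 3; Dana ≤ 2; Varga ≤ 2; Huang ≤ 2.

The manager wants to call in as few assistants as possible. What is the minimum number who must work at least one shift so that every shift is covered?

11 slots to fill and no one can take more than 3, so at least ⌈11/3⌉ = 4 assistants are needed.
Any 4 assistants together have capacity at most 3+2+2+2 = 9 < 11 slots, so 4 can never suffice.
Abara, Andersen, Vasquez, Dana, and Varga alone can cover everything: Sep 18→Abara, Sep 19→Dana+Varga, Sep 20→Andersen, Sep 21→Vasquez, Sep 22→Andersen, Sep 23→Abara, Sep 24→Varga, Sep 25→Vasquez, Sep 26→Vasquez, Sep 27→Dana.

5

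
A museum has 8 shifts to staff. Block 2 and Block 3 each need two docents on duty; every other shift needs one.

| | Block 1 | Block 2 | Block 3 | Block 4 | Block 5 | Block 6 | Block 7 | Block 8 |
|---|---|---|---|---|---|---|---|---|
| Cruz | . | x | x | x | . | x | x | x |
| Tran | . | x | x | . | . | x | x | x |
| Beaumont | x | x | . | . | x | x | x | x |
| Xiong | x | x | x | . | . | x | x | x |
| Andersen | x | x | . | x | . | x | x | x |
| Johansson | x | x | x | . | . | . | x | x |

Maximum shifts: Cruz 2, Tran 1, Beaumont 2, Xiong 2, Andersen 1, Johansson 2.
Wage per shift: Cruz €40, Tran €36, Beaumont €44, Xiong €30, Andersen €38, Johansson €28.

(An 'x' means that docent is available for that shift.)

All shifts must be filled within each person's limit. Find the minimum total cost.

Block 5 can only be covered by Beaumont, so that assignment is forced.
Picking the cheapest available docent for each shift independently would cost €312, but that ignores the shift limits.
An optimal schedule: Block 1→Beaumont, Block 2→Andersen+Johansson, Block 3→Tran+Xiong, Block 4→Cruz, Block 5→Beaumont, Block 6→Cruz, Block 7→Xiong, Block 8→Johansson.
Total: 44 + 38 + 28 + 36 + 30 + 40 + 44 + 40 + 30 + 28 = €358.

€358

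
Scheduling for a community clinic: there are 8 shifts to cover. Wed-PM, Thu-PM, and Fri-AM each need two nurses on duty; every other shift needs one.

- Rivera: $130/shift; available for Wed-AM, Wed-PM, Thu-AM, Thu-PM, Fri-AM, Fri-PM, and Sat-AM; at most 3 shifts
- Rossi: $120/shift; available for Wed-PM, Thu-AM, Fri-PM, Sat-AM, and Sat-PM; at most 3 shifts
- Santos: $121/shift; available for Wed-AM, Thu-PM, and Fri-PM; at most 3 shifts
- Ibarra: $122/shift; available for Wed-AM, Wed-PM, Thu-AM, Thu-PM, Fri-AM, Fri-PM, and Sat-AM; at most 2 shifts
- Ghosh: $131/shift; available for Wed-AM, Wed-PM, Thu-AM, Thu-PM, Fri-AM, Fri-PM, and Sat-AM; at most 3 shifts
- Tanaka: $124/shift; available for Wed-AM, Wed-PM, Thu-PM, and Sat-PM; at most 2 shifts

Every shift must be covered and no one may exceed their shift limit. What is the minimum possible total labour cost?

Picking the cheapest available nurse for each shift independently would cost $1338, but that ignores the shift limits.
An optimal schedule: Wed-AM→Santos, Wed-PM→Ibarra+Tanaka, Thu-AM→Rossi, Thu-PM→Santos+Tanaka, Fri-AM→Ibarra+Rivera, Fri-PM→Santos, Sat-AM→Rossi, Sat-PM→Rossi.
Total: 121 + 122 + 124 + 120 + 121 + 124 + 122 + 130 + 121 + 120 + 120 = $1345.

$1345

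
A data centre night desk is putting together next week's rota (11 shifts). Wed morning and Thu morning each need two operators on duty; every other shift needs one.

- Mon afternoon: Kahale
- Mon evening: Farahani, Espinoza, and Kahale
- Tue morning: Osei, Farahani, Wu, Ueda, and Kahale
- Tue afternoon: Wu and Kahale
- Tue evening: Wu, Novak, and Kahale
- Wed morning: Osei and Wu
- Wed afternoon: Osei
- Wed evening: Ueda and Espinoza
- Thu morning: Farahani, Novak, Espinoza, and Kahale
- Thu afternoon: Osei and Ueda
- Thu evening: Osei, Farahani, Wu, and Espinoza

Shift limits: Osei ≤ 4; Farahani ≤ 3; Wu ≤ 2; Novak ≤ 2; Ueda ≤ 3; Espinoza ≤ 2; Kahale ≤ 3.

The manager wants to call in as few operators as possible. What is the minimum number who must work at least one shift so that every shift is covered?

5

13 slots to fill and no one can take more than 4, so at least ⌈13/4⌉ = 4 operators are needed.
No set of 4 operators can cover every shift (each such set leaves at least one shift with no one available or exceeds a cap).
Osei, Farahani, Wu, Ueda, and Kahale alone can cover everything: Mon afternoon→Kahale, Mon evening→Farahani, Tue morning→Farahani, Tue afternoon→Wu, Tue evening→Kahale, Wed morning→Osei+Wu, Wed afternoon→Osei, Wed evening→Ueda, Thu morning→Farahani+Kahale, Thu afternoon→Osei, Thu evening→Osei.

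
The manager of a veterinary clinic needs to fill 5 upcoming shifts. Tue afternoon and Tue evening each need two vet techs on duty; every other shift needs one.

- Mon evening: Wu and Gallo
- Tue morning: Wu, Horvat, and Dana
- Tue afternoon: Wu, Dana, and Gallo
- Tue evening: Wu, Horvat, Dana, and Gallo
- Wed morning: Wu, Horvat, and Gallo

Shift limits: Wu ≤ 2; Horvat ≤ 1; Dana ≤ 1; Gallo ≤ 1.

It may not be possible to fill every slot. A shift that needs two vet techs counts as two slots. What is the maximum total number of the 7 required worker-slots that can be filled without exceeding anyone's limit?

Total capacity across all vet techs is 2+1+1+1 = 5, and 7 slots are needed, so at most 5 can be filled.
An assignment achieving 5: Mon evening→Wu, Tue morning→Wu, Tue afternoon→Dana+Gallo, Wed morning→Horvat.
Loads: Wu 2/2, Horvat 1/1, Dana 1/1, Gallo 1/1.

5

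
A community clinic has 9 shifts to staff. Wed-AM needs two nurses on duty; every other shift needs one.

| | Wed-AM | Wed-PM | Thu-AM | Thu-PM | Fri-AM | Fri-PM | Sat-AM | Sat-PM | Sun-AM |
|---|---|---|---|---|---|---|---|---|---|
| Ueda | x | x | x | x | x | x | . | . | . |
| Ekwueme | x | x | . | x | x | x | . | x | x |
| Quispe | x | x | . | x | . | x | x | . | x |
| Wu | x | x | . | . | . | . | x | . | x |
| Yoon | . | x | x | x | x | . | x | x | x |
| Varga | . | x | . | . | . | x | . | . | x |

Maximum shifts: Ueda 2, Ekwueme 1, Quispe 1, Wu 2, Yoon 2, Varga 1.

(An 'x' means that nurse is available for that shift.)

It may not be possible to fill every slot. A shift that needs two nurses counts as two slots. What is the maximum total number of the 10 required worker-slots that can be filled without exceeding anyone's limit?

9

Total capacity across all nurses is 2+1+1+2+2+1 = 9, and 10 slots are needed, so at most 9 can be filled.
An assignment achieving 9: Wed-AM→Wu, Wed-PM→Yoon, Thu-AM→Ueda, Thu-PM→Yoon, Fri-AM→Ueda, Fri-PM→Varga, Sat-AM→Quispe, Sat-PM→Ekwueme, Sun-AM→Wu.
Loads: Ueda 2/2, Ekwueme 1/1, Quispe 1/1, Wu 2/2, Yoon 2/2, Varga 1/1.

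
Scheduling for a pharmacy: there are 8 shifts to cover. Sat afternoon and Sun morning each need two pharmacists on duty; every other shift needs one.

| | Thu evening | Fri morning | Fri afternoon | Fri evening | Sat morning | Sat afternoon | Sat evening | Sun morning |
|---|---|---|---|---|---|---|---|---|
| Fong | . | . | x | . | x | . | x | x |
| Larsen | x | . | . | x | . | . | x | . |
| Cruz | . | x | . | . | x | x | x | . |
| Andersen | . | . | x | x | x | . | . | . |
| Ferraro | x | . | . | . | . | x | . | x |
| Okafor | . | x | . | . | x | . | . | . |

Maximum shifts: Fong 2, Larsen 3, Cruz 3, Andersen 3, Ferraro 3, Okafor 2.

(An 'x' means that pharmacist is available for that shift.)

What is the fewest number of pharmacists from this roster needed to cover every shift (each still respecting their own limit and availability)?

10 slots to fill and no one can take more than 3, so at least ⌈10/3⌉ = 4 pharmacists are needed.
Fong, Larsen, Cruz, and Ferraro alone can cover everything: Thu evening→Larsen, Fri morning→Cruz, Fri afternoon→Fong, Fri evening→Larsen, Sat morning→Cruz, Sat afternoon→Cruz+Ferraro, Sat evening→Larsen, Sun morning→Fong+Ferraro.

4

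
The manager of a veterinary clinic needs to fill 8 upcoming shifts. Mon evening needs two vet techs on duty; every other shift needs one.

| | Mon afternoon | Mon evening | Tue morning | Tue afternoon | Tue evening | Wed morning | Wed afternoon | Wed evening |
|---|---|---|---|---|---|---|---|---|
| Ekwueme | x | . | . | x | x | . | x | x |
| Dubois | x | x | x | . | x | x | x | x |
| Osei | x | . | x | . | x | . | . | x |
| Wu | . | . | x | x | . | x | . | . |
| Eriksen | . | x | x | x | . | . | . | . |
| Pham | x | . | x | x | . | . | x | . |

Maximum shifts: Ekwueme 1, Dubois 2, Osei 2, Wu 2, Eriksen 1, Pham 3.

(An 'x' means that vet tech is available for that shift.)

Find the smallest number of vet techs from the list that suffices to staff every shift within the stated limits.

9 slots to fill and no one can take more than 3, so at least ⌈9/3⌉ = 3 vet techs are needed.
No set of 4 vet techs can cover every shift (each such set leaves at least one shift with no one available or exceeds a cap).
Ekwueme, Dubois, Osei, Eriksen, and Pham alone can cover everything: Mon afternoon→Pham, Mon evening→Dubois+Eriksen, Tue morning→Pham, Tue afternoon→Ekwueme, Tue evening→Osei, Wed morning→Dubois, Wed afternoon→Pham, Wed evening→Osei.

5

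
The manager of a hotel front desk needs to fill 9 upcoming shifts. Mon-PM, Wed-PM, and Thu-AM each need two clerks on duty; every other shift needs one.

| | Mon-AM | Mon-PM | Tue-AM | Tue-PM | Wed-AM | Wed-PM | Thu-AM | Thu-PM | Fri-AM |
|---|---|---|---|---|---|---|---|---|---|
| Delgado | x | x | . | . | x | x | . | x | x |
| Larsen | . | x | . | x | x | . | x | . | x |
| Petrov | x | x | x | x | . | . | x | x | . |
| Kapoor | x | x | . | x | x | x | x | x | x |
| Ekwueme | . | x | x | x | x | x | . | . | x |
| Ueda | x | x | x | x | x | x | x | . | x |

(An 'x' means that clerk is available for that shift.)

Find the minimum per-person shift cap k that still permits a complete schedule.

With 6 clerks and 12 worker-slots to fill, someone must work at least ⌈12/6⌉ = 2 shifts, so k ≥ 2.
k = 2 works: Mon-AM→Delgado, Mon-PM→Ekwueme+Ueda, Tue-AM→Petrov, Tue-PM→Larsen, Wed-AM→Larsen, Wed-PM→Kapoor+Ekwueme, Thu-AM→Petrov+Ueda, Thu-PM→Delgado, Fri-AM→Kapoor.
Loads: Delgado 2, Larsen 2, Petrov 2, Kapoor 2, Ekwueme 2, Ueda 2 — all ≤ 2.

2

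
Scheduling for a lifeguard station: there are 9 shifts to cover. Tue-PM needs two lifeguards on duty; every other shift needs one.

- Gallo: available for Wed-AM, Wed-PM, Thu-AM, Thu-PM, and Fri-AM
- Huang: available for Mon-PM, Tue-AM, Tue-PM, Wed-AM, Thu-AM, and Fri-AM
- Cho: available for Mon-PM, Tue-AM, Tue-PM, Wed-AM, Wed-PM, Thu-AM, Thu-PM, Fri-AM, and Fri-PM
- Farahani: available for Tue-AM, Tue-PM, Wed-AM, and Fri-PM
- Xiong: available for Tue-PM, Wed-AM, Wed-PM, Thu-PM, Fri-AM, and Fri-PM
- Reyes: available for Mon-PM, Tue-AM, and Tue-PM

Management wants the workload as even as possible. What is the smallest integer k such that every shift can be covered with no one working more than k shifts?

With 6 lifeguards and 10 worker-slots to fill, someone must work at least ⌈10/6⌉ = 2 shifts, so k ≥ 2.
k = 2 works: Mon-PM→Huang, Tue-AM→Huang, Tue-PM→Farahani+Xiong, Wed-AM→Farahani, Wed-PM→Gallo, Thu-AM→Gallo, Thu-PM→Cho, Fri-AM→Xiong, Fri-PM→Cho.
Loads: Gallo 2, Huang 2, Cho 2, Farahani 2, Xiong 2, Reyes 0 — all ≤ 2.

2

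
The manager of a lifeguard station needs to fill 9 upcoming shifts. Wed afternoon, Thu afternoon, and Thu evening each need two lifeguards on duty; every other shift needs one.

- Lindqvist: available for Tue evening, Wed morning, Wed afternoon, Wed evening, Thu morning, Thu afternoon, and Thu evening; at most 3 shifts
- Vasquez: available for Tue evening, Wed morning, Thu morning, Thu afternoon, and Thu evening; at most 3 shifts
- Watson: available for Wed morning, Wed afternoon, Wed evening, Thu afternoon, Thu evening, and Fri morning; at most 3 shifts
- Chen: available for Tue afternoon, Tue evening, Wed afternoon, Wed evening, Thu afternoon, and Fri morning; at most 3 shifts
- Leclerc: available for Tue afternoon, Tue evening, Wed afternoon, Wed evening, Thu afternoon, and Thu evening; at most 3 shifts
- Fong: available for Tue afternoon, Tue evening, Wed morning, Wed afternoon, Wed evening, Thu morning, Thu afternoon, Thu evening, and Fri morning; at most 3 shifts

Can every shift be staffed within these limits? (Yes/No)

One valid schedule: Tue afternoon→Chen, Tue evening→Lindqvist, Wed morning→Lindqvist, Wed afternoon→Watson+Chen, Wed evening→Watson, Thu morning→Lindqvist, Thu afternoon→Vasquez+Chen, Thu evening→Vasquez+Leclerc, Fri morning→Watson.
Loads: Lindqvist 3/3, Vasquez 2/3, Watson 3/3, Chen 3/3, Leclerc 1/3, Fong 0/3 — all within limits.

Yes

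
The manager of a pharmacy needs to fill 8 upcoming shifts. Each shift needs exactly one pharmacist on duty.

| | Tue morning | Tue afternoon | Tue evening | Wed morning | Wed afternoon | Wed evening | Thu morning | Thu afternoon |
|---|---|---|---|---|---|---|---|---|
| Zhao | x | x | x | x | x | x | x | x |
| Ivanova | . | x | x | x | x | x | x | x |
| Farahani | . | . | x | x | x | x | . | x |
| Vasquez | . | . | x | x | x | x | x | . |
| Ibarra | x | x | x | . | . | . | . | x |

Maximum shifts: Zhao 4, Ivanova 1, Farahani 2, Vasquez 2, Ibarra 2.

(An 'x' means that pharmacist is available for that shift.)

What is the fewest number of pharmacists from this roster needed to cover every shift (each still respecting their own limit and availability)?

8 slots to fill and no one can take more than 4, so at least ⌈8/4⌉ = 2 pharmacists are needed.
Any 2 pharmacists together have capacity at most 4+2 = 6 < 8 slots, so 2 can never suffice.
Zhao, Farahani, and Vasquez alone can cover everything: Tue morning→Zhao, Tue afternoon→Zhao, Tue evening→Farahani, Wed morning→Farahani, Wed afternoon→Vasquez, Wed evening→Vasquez, Thu morning→Zhao, Thu afternoon→Zhao.

3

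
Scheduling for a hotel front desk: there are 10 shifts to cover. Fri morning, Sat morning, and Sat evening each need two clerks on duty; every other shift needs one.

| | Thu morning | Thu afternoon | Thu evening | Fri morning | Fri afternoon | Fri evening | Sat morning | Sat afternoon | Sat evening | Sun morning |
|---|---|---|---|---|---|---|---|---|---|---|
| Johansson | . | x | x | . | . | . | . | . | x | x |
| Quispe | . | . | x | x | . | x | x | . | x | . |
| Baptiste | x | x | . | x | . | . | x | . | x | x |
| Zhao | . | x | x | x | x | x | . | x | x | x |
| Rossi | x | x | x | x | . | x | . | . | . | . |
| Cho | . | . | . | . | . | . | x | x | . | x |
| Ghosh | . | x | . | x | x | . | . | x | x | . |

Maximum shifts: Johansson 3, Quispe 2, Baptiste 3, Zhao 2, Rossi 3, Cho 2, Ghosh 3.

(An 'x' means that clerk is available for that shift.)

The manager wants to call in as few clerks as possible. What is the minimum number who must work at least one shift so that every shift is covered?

13 slots to fill and no one can take more than 3, so at least ⌈13/3⌉ = 5 clerks are needed.
Johansson, Quispe, Baptiste, Zhao, and Rossi alone can cover everything: Thu morning→Baptiste, Thu afternoon→Johansson, Thu evening→Rossi, Fri morning→Quispe+Rossi, Fri afternoon→Zhao, Fri evening→Rossi, Sat morning→Quispe+Baptiste, Sat afternoon→Zhao, Sat evening→Johansson+Baptiste, Sun morning→Johansson.

5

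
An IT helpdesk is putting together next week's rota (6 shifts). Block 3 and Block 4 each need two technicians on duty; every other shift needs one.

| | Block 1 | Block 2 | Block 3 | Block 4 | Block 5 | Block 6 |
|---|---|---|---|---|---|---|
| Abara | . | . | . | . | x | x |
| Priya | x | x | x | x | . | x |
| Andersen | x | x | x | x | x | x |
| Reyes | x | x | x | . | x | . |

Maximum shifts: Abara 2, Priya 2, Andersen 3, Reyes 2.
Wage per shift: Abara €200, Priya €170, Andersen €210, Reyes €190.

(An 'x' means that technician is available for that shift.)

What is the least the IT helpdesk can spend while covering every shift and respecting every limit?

€1540

Block 4 can only be covered by Priya and Andersen, so that assignment is forced.
Picking the cheapest available technician for each shift independently would cost €1440, but that ignores the shift limits.
An optimal schedule: Block 1→Priya, Block 2→Reyes, Block 3→Reyes+Andersen, Block 4→Priya+Andersen, Block 5→Abara, Block 6→Abara.
Total: 170 + 190 + 190 + 210 + 170 + 210 + 200 + 200 = €1540.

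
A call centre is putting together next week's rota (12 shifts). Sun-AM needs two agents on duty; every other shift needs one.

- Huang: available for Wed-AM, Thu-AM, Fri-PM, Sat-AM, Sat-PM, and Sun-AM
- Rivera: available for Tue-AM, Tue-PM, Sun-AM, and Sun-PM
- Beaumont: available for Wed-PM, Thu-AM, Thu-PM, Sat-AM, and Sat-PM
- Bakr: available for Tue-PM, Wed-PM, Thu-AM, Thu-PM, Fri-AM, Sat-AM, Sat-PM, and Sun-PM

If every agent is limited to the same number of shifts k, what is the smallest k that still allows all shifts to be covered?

With 4 agents and 13 worker-slots to fill, someone must work at least ⌈13/4⌉ = 4 shifts, so k ≥ 4.
k = 4 works: Tue-AM→Rivera, Tue-PM→Rivera, Wed-AM→Huang, Wed-PM→Beaumont, Thu-AM→Huang, Thu-PM→Beaumont, Fri-AM→Bakr, Fri-PM→Huang, Sat-AM→Beaumont, Sat-PM→Beaumont, Sun-AM→Huang+Rivera, Sun-PM→Rivera.
Loads: Huang 4, Rivera 4, Beaumont 4, Bakr 1 — all ≤ 4.

4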